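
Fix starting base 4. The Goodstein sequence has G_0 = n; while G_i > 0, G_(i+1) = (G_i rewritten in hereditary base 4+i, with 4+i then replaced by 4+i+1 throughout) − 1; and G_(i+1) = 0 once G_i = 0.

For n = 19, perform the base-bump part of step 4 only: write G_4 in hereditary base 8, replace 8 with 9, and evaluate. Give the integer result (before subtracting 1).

step 0: 19 = 4^2 + 3; sub 5 for 4: 5^2 + 3; = 28; G_1 = 28−1 = 27
step 1: 27 = 5^2 + 2; sub 6 for 5: 6^2 + 2; = 38; G_2 = 38−1 = 37
step 2: 37 = 6^2 + 1; sub 7 for 6: 7^2 + 1; = 50; G_3 = 50−1 = 49
step 3: 49 = 7^2; sub 8 for 7: 8^2; = 64; G_4 = 64−1 = 63
step 4: 63 = 7·8 + 7; sub 9 for 8: 7·9 + 7; = 70; G_5 = 70−1 = 69

70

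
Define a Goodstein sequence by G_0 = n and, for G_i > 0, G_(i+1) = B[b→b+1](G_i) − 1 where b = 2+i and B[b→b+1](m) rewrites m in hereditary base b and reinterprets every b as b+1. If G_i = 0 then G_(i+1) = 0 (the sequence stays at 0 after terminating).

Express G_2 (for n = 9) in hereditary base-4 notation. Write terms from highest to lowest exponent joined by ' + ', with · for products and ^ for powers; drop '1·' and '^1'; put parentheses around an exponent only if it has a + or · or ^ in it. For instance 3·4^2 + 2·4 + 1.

[0] 9 ≡ 2^(2 + 1) + 1 (base 2). Lift 3: 82. −1: 81.
[1] 81 ≡ 3^(3 + 1) (base 3). Lift 4: 1024. −1: 1023.

3·4^4 + 3·4^3 + 3·4^2 + 3·4 + 3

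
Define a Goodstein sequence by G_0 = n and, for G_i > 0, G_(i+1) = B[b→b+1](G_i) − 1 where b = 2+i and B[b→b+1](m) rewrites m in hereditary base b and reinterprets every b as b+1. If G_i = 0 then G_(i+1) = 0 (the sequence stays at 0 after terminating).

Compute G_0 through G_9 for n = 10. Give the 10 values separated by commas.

10 —HB2→ 2^(2 + 1) + 2 —bump→ 3^(3 + 1) + 3 = 84 —(−1)→ 83
83 —HB3→ 3^(3 + 1) + 2 —bump→ 4^(4 + 1) + 2 = 1026 —(−1)→ 1025
1025 —HB4→ 4^(4 + 1) + 1 —bump→ 5^(5 + 1) + 1 = 15626 —(−1)→ 15625
15625 —HB5→ 5^(5 + 1) —bump→ 6^(6 + 1) = 279936 —(−1)→ 279935
279935 —HB6→ 5·6^6 + 5·6^5 + 5·6^4 + 5·6^3 + 5·6^2 + 5·6 + 5 —bump→ 5·7^7 + 5·7^5 + 5·7^4 + 5·7^3 + 5·7^2 + 5·7 + 5 = 4215755 —(−1)→ 4215754
4215754 —HB7→ 5·7^7 + 5·7^5 + 5·7^4 + 5·7^3 + 5·7^2 + 5·7 + 4 —bump→ 5·8^8 + 5·8^5 + 5·8^4 + 5·8^3 + 5·8^2 + 5·8 + 4 = 84073324 —(−1)→ 84073323
84073323 —HB8→ 5·8^8 + 5·8^5 + 5·8^4 + 5·8^3 + 5·8^2 + 5·8 + 3 —bump→ 5·9^9 + 5·9^5 + 5·9^4 + 5·9^3 + 5·9^2 + 5·9 + 3 = 1937434593 —(−1)→ 1937434592
1937434592 —HB9→ 5·9^9 + 5·9^5 + 5·9^4 + 5·9^3 + 5·9^2 + 5·9 + 2 —bump→ 5·10^10 + 5·10^5 + 5·10^4 + 5·10^3 + 5·10^2 + 5·10 + 2 = 50000555552 —(−1)→ 50000555551
50000555551 —HB10→ 5·10^10 + 5·10^5 + 5·10^4 + 5·10^3 + 5·10^2 + 5·10 + 1 —bump→ 5·11^11 + 5·11^5 + 5·11^4 + 5·11^3 + 5·11^2 + 5·11 + 1 = 1426559238831 —(−1)→ 1426559238830

10, 83, 1025, 15625, 279935, 4215754, 84073323, 1937434592, 50000555551, 1426559238830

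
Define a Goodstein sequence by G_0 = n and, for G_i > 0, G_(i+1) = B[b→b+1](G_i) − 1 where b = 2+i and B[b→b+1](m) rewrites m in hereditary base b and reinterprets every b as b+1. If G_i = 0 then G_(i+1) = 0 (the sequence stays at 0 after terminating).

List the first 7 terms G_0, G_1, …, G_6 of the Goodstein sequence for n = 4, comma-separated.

base 2: 4 = 2^2; at 3: 3^3 = 27; next = 26
base 3: 26 = 2·3^2 + 2·3 + 2; at 4: 2·4^2 + 2·4 + 2 = 42; next = 41
base 4: 41 = 2·4^2 + 2·4 + 1; at 5: 2·5^2 + 2·5 + 1 = 61; next = 60
base 5: 60 = 2·5^2 + 2·5; at 6: 2·6^2 + 2·6 = 84; next = 83
base 6: 83 = 2·6^2 + 6 + 5; at 7: 2·7^2 + 7 + 5 = 110; next = 109
base 7: 109 = 2·7^2 + 7 + 4; at 8: 2·8^2 + 8 + 4 = 140; next = 139

4, 26, 41, 60, 83, 109, 139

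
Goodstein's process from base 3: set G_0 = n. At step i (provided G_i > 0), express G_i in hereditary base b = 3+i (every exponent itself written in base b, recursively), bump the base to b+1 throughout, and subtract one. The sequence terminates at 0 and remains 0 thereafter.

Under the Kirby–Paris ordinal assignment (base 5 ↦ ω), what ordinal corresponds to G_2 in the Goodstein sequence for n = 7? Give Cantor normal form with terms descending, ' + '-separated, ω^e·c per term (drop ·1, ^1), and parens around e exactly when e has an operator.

[0] 7 ≡ 2·3 + 1 (base 3). Lift 4: 9. −1: 8.
[1] 8 ≡ 2·4 (base 4). Lift 5: 10. −1: 9.
[2] 9 ≡ 5 + 4 (base 5). Lift 6: 10. −1: 9.

ω + 4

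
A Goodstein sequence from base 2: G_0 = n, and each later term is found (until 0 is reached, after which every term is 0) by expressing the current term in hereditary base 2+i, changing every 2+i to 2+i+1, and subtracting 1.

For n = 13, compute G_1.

108

[0] 13 ≡ 2^(2 + 1) + 2^2 + 1 (base 2). Lift 3: 109. −1: 108.
[1] 108 ≡ 3^(3 + 1) + 3^3 (base 3). Lift 4: 1280. −1: 1279.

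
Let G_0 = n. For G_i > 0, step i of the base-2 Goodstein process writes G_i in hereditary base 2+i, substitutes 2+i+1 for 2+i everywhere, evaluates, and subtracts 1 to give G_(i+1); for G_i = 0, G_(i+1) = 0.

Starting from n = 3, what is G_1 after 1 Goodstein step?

G_0 = 3. HB_2(3) = 2 + 1. Bump = 4. G_1 = 3.
G_1 = 3. HB_3(3) = 3. Bump = 4. G_2 = 3.

3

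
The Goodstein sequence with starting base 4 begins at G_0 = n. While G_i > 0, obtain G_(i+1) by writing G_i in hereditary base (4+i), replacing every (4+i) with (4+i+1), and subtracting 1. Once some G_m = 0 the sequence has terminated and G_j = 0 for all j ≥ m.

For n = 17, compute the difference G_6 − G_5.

G_0=17  [base 4] 4^2 + 1  →[4↦5]→  5^2 + 1 = 26  −1 ⇒ G_1=25
G_1=25  [base 5] 5^2  →[5↦6]→  6^2 = 36  −1 ⇒ G_2=35
G_2=35  [base 6] 5·6 + 5  →[6↦7]→  5·7 + 5 = 40  −1 ⇒ G_3=39
G_3=39  [base 7] 5·7 + 4  →[7↦8]→  5·8 + 4 = 44  −1 ⇒ G_4=43
G_4=43  [base 8] 5·8 + 3  →[8↦9]→  5·9 + 3 = 48  −1 ⇒ G_5=47
G_5=47  [base 9] 5·9 + 2  →[9↦10]→  5·10 + 2 = 52  −1 ⇒ G_6=51

4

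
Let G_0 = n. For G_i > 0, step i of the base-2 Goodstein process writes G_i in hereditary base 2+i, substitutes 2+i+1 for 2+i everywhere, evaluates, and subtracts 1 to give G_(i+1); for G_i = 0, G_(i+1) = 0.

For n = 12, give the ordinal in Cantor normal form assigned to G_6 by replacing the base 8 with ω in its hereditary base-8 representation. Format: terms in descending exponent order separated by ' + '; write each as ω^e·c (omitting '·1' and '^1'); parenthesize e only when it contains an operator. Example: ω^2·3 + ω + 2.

ω^(ω + 1) + ω^2·2 + ω + 3

G_0 = 12. HB_2(12) = 2^(2 + 1) + 2^2. Bump = 108. G_1 = 107.
G_1 = 107. HB_3(107) = 3^(3 + 1) + 2·3^2 + 2·3 + 2. Bump = 1066. G_2 = 1065.
G_2 = 1065. HB_4(1065) = 4^(4 + 1) + 2·4^2 + 2·4 + 1. Bump = 15686. G_3 = 15685.
G_3 = 15685. HB_5(15685) = 5^(5 + 1) + 2·5^2 + 2·5. Bump = 280020. G_4 = 280019.
G_4 = 280019. HB_6(280019) = 6^(6 + 1) + 2·6^2 + 6 + 5. Bump = 5764911. G_5 = 5764910.
G_5 = 5764910. HB_7(5764910) = 7^(7 + 1) + 2·7^2 + 7 + 4. Bump = 134217868. G_6 = 134217867.
G_6 = 134217867. HB_8(134217867) = 8^(8 + 1) + 2·8^2 + 8 + 3. Bump = 3486784575. G_7 = 3486784574.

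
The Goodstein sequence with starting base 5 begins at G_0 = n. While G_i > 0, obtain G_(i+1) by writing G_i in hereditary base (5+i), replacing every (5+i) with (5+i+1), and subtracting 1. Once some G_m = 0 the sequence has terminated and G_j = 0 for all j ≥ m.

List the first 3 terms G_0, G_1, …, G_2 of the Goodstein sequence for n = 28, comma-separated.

28, 38, 50

G_0 = 28. HB_5(28) = 5^2 + 3. Bump = 39. G_1 = 38.
G_1 = 38. HB_6(38) = 6^2 + 2. Bump = 51. G_2 = 50.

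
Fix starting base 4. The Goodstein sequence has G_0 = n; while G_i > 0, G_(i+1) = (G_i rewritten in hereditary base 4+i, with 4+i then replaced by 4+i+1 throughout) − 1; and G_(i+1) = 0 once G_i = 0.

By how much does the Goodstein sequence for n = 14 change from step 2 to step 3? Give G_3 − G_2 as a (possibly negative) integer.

[0] 14 ≡ 3·4 + 2 (base 4). Lift 5: 17. −1: 16.
[1] 16 ≡ 3·5 + 1 (base 5). Lift 6: 19. −1: 18.
[2] 18 ≡ 3·6 (base 6). Lift 7: 21. −1: 20.

2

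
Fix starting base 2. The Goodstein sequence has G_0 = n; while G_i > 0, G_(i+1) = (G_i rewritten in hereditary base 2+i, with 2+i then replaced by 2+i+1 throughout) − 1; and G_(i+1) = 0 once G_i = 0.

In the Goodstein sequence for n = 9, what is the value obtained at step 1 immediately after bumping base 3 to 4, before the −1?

(0) 9|_2 = 2^(2 + 1) + 1 ↦ 3^(3 + 1) + 1|_3 = 82 ⇒ 81
(1) 81|_3 = 3^(3 + 1) ↦ 4^(4 + 1)|_4 = 1024 ⇒ 1023

1024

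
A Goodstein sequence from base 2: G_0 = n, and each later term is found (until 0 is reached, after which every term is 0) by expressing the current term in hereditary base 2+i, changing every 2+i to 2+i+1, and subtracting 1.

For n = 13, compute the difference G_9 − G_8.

3038428377778

step 0: 13 = 2^(2 + 1) + 2^2 + 1; sub 3 for 2: 3^(3 + 1) + 3^3 + 1; = 109; G_1 = 109−1 = 108
step 1: 108 = 3^(3 + 1) + 3^3; sub 4 for 3: 4^(4 + 1) + 4^4; = 1280; G_2 = 1280−1 = 1279
step 2: 1279 = 4^(4 + 1) + 3·4^3 + 3·4^2 + 3·4 + 3; sub 5 for 4: 5^(5 + 1) + 3·5^3 + 3·5^2 + 3·5 + 3; = 16093; G_3 = 16093−1 = 16092
step 3: 16092 = 5^(5 + 1) + 3·5^3 + 3·5^2 + 3·5 + 2; sub 6 for 5: 6^(6 + 1) + 3·6^3 + 3·6^2 + 3·6 + 2; = 280712; G_4 = 280712−1 = 280711
step 4: 280711 = 6^(6 + 1) + 3·6^3 + 3·6^2 + 3·6 + 1; sub 7 for 6: 7^(7 + 1) + 3·7^3 + 3·7^2 + 3·7 + 1; = 5765999; G_5 = 5765999−1 = 5765998
step 5: 5765998 = 7^(7 + 1) + 3·7^3 + 3·7^2 + 3·7; sub 8 for 7: 8^(8 + 1) + 3·8^3 + 3·8^2 + 3·8; = 134219480; G_6 = 134219480−1 = 134219479
step 6: 134219479 = 8^(8 + 1) + 3·8^3 + 3·8^2 + 2·8 + 7; sub 9 for 8: 9^(9 + 1) + 3·9^3 + 3·9^2 + 2·9 + 7; = 3486786856; G_7 = 3486786856−1 = 3486786855
step 7: 3486786855 = 9^(9 + 1) + 3·9^3 + 3·9^2 + 2·9 + 6; sub 10 for 9: 10^(10 + 1) + 3·10^3 + 3·10^2 + 2·10 + 6; = 100000003326; G_8 = 100000003326−1 = 100000003325
step 8: 100000003325 = 10^(10 + 1) + 3·10^3 + 3·10^2 + 2·10 + 5; sub 11 for 10: 11^(11 + 1) + 3·11^3 + 3·11^2 + 2·11 + 5; = 3138428381104; G_9 = 3138428381104−1 = 3138428381103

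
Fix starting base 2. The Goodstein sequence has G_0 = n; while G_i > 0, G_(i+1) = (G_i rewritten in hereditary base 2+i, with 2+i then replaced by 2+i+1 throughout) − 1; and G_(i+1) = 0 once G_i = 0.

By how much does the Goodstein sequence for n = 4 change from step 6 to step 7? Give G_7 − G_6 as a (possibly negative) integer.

34

(0) 4|_2 = 2^2 ↦ 3^3|_3 = 27 ⇒ 26
(1) 26|_3 = 2·3^2 + 2·3 + 2 ↦ 2·4^2 + 2·4 + 2|_4 = 42 ⇒ 41
(2) 41|_4 = 2·4^2 + 2·4 + 1 ↦ 2·5^2 + 2·5 + 1|_5 = 61 ⇒ 60
(3) 60|_5 = 2·5^2 + 2·5 ↦ 2·6^2 + 2·6|_6 = 84 ⇒ 83
(4) 83|_6 = 2·6^2 + 6 + 5 ↦ 2·7^2 + 7 + 5|_7 = 110 ⇒ 109
(5) 109|_7 = 2·7^2 + 7 + 4 ↦ 2·8^2 + 8 + 4|_8 = 140 ⇒ 139
(6) 139|_8 = 2·8^2 + 8 + 3 ↦ 2·9^2 + 9 + 3|_9 = 174 ⇒ 173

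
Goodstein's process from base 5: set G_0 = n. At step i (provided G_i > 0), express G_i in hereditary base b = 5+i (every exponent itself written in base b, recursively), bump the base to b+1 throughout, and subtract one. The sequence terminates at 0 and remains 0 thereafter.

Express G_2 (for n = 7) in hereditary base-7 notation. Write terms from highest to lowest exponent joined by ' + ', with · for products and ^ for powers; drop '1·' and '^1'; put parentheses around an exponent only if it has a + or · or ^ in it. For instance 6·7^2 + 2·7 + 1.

7

[0] 7 ≡ 5 + 2 (base 5). Lift 6: 8. −1: 7.
[1] 7 ≡ 6 + 1 (base 6). Lift 7: 8. −1: 7.
[2] 7 ≡ 7 (base 7). Lift 8: 8. −1: 7.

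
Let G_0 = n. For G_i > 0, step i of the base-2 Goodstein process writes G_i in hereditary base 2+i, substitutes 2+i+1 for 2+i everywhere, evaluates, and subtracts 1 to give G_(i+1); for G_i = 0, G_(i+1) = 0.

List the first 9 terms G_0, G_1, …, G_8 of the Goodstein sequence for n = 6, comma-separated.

G_0=6  [base 2] 2^2 + 2  →[2↦3]→  3^3 + 3 = 30  −1 ⇒ G_1=29
G_1=29  [base 3] 3^3 + 2  →[3↦4]→  4^4 + 2 = 258  −1 ⇒ G_2=257
G_2=257  [base 4] 4^4 + 1  →[4↦5]→  5^5 + 1 = 3126  −1 ⇒ G_3=3125
G_3=3125  [base 5] 5^5  →[5↦6]→  6^6 = 46656  −1 ⇒ G_4=46655
G_4=46655  [base 6] 5·6^5 + 5·6^4 + 5·6^3 + 5·6^2 + 5·6 + 5  →[6↦7]→  5·7^5 + 5·7^4 + 5·7^3 + 5·7^2 + 5·7 + 5 = 98040  −1 ⇒ G_5=98039
G_5=98039  [base 7] 5·7^5 + 5·7^4 + 5·7^3 + 5·7^2 + 5·7 + 4  →[7↦8]→  5·8^5 + 5·8^4 + 5·8^3 + 5·8^2 + 5·8 + 4 = 187244  −1 ⇒ G_6=187243
G_6=187243  [base 8] 5·8^5 + 5·8^4 + 5·8^3 + 5·8^2 + 5·8 + 3  →[8↦9]→  5·9^5 + 5·9^4 + 5·9^3 + 5·9^2 + 5·9 + 3 = 332148  −1 ⇒ G_7=332147
G_7=332147  [base 9] 5·9^5 + 5·9^4 + 5·9^3 + 5·9^2 + 5·9 + 2  →[9↦10]→  5·10^5 + 5·10^4 + 5·10^3 + 5·10^2 + 5·10 + 2 = 555552  −1 ⇒ G_8=555551

6, 29, 257, 3125, 46655, 98039, 187243, 332147, 555551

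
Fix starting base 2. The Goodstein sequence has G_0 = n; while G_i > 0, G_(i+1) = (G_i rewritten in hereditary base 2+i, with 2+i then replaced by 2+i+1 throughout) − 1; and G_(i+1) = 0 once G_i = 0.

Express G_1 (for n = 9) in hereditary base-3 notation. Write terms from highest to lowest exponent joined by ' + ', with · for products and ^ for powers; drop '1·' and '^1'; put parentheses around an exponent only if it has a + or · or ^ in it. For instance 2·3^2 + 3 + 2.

(0) 9|_2 = 2^(2 + 1) + 1 ↦ 3^(3 + 1) + 1|_3 = 82 ⇒ 81
(1) 81|_3 = 3^(3 + 1) ↦ 4^(4 + 1)|_4 = 1024 ⇒ 1023

3^(3 + 1)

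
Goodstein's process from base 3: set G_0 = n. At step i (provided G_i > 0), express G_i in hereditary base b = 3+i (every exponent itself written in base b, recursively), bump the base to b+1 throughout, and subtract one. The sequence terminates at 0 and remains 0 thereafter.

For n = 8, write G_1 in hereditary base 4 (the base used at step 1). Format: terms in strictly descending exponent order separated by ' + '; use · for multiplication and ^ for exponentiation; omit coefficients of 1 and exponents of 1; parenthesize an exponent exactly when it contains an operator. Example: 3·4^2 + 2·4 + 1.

2·4 + 1

i=0: 8 = 2·3 + 2 (b=3); 3→4: 2·4 + 2 = 10; 10−1 = 9
i=1: 9 = 2·4 + 1 (b=4); 4→5: 2·5 + 1 = 11; 11−1 = 10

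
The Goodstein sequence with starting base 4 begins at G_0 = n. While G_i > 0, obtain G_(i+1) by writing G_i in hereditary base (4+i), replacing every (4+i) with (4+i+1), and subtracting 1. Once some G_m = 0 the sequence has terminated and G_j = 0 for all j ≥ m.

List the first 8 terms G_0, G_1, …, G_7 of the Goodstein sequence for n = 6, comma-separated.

[0] 6 ≡ 4 + 2 (base 4). Lift 5: 7. −1: 6.
[1] 6 ≡ 5 + 1 (base 5). Lift 6: 7. −1: 6.
[2] 6 ≡ 6 (base 6). Lift 7: 7. −1: 6.
[3] 6 ≡ 6 (base 7). Lift 8: 6. −1: 5.
[4] 5 ≡ 5 (base 8). Lift 9: 5. −1: 4.
[5] 4 ≡ 4 (base 9). Lift 10: 4. −1: 3.
[6] 3 ≡ 3 (base 10). Lift 11: 3. −1: 2.

6, 6, 6, 6, 5, 4, 3, 2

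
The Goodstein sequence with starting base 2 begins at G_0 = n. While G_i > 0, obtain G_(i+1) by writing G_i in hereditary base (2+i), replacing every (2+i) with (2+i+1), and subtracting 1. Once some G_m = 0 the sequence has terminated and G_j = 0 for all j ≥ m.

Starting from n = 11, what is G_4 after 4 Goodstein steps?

279937

i=0: 11 = 2^(2 + 1) + 2 + 1 (b=2); 2→3: 3^(3 + 1) + 3 + 1 = 85; 85−1 = 84
i=1: 84 = 3^(3 + 1) + 3 (b=3); 3→4: 4^(4 + 1) + 4 = 1028; 1028−1 = 1027
i=2: 1027 = 4^(4 + 1) + 3 (b=4); 4→5: 5^(5 + 1) + 3 = 15628; 15628−1 = 15627
i=3: 15627 = 5^(5 + 1) + 2 (b=5); 5→6: 6^(6 + 1) + 2 = 279938; 279938−1 = 279937
i=4: 279937 = 6^(6 + 1) + 1 (b=6); 6→7: 7^(7 + 1) + 1 = 5764802; 5764802−1 = 5764801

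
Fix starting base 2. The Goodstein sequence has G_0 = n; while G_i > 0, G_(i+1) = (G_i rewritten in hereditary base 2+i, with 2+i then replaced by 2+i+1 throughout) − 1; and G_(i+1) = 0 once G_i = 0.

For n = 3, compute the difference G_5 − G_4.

base 2: 3 = 2 + 1; at 3: 3 + 1 = 4; next = 3
base 3: 3 = 3; at 4: 4 = 4; next = 3
base 4: 3 = 3; at 5: 3 = 3; next = 2
base 5: 2 = 2; at 6: 2 = 2; next = 1
base 6: 1 = 1; at 7: 1 = 1; next = 0

-1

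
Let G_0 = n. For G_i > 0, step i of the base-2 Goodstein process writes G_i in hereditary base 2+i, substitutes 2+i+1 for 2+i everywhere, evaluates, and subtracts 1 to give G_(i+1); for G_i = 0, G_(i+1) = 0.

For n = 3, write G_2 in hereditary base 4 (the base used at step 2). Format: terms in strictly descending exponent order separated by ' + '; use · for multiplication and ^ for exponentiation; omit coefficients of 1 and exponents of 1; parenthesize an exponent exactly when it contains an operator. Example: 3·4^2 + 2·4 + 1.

[0] 3 ≡ 2 + 1 (base 2). Lift 3: 4. −1: 3.
[1] 3 ≡ 3 (base 3). Lift 4: 4. −1: 3.
[2] 3 ≡ 3 (base 4). Lift 5: 3. −1: 2.

3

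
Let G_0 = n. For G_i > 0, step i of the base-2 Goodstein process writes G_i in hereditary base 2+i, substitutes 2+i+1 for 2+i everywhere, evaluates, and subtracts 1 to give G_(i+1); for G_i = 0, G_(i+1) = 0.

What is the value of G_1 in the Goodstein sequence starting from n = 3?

G_0=3  [base 2] 2 + 1  →[2↦3]→  3 + 1 = 4  −1 ⇒ G_1=3
G_1=3  [base 3] 3  →[3↦4]→  4 = 4  −1 ⇒ G_2=3

3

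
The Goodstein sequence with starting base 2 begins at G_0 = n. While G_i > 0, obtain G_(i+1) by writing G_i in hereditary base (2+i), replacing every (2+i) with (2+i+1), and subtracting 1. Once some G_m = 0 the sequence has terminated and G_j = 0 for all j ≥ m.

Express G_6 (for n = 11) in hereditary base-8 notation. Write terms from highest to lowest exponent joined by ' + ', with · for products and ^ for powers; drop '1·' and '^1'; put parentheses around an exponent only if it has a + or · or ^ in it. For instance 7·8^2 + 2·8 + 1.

7·8^8 + 7·8^7 + 7·8^6 + 7·8^5 + 7·8^4 + 7·8^3 + 7·8^2 + 7·8 + 7

(0) 11|_2 = 2^(2 + 1) + 2 + 1 ↦ 3^(3 + 1) + 3 + 1|_3 = 85 ⇒ 84
(1) 84|_3 = 3^(3 + 1) + 3 ↦ 4^(4 + 1) + 4|_4 = 1028 ⇒ 1027
(2) 1027|_4 = 4^(4 + 1) + 3 ↦ 5^(5 + 1) + 3|_5 = 15628 ⇒ 15627
(3) 15627|_5 = 5^(5 + 1) + 2 ↦ 6^(6 + 1) + 2|_6 = 279938 ⇒ 279937
(4) 279937|_6 = 6^(6 + 1) + 1 ↦ 7^(7 + 1) + 1|_7 = 5764802 ⇒ 5764801
(5) 5764801|_7 = 7^(7 + 1) ↦ 8^(8 + 1)|_8 = 134217728 ⇒ 134217727
(6) 134217727|_8 = 7·8^8 + 7·8^7 + 7·8^6 + 7·8^5 + 7·8^4 + 7·8^3 + 7·8^2 + 7·8 + 7 ↦ 7·9^9 + 7·9^7 + 7·9^6 + 7·9^5 + 7·9^4 + 7·9^3 + 7·9^2 + 7·9 + 7|_9 = 2749609303 ⇒ 2749609302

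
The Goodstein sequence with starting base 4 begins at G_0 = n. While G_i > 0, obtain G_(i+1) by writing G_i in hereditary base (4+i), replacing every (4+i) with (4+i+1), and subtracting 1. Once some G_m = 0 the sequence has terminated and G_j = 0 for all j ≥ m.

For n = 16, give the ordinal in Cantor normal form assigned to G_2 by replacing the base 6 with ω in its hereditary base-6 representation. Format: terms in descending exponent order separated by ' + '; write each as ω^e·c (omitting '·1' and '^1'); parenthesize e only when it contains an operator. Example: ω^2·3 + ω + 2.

16 —HB4→ 4^2 —bump→ 5^2 = 25 —(−1)→ 24
24 —HB5→ 4·5 + 4 —bump→ 4·6 + 4 = 28 —(−1)→ 27
27 —HB6→ 4·6 + 3 —bump→ 4·7 + 3 = 31 —(−1)→ 30

ω·4 + 3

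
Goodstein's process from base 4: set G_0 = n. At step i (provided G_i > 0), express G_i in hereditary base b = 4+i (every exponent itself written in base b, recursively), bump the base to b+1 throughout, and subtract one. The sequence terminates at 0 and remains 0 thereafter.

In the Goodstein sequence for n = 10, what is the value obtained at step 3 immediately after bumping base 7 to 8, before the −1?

step 0: 10 = 2·4 + 2; sub 5 for 4: 2·5 + 2; = 12; G_1 = 12−1 = 11
step 1: 11 = 2·5 + 1; sub 6 for 5: 2·6 + 1; = 13; G_2 = 13−1 = 12
step 2: 12 = 2·6; sub 7 for 6: 2·7; = 14; G_3 = 14−1 = 13
step 3: 13 = 7 + 6; sub 8 for 7: 8 + 6; = 14; G_4 = 14−1 = 13

14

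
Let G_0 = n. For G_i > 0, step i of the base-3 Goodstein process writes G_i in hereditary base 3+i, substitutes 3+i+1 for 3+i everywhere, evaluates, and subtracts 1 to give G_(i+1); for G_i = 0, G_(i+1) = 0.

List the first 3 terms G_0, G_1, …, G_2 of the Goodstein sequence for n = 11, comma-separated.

(0) 11|_3 = 3^2 + 2 ↦ 4^2 + 2|_4 = 18 ⇒ 17
(1) 17|_4 = 4^2 + 1 ↦ 5^2 + 1|_5 = 26 ⇒ 25

11, 17, 25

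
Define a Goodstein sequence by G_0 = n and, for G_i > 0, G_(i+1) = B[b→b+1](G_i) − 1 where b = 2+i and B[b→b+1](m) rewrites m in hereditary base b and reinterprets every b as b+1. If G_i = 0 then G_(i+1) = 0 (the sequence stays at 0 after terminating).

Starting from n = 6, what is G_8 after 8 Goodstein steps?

555551

(0) 6|_2 = 2^2 + 2 ↦ 3^3 + 3|_3 = 30 ⇒ 29
(1) 29|_3 = 3^3 + 2 ↦ 4^4 + 2|_4 = 258 ⇒ 257
(2) 257|_4 = 4^4 + 1 ↦ 5^5 + 1|_5 = 3126 ⇒ 3125
(3) 3125|_5 = 5^5 ↦ 6^6|_6 = 46656 ⇒ 46655
(4) 46655|_6 = 5·6^5 + 5·6^4 + 5·6^3 + 5·6^2 + 5·6 + 5 ↦ 5·7^5 + 5·7^4 + 5·7^3 + 5·7^2 + 5·7 + 5|_7 = 98040 ⇒ 98039
(5) 98039|_7 = 5·7^5 + 5·7^4 + 5·7^3 + 5·7^2 + 5·7 + 4 ↦ 5·8^5 + 5·8^4 + 5·8^3 + 5·8^2 + 5·8 + 4|_8 = 187244 ⇒ 187243
(6) 187243|_8 = 5·8^5 + 5·8^4 + 5·8^3 + 5·8^2 + 5·8 + 3 ↦ 5·9^5 + 5·9^4 + 5·9^3 + 5·9^2 + 5·9 + 3|_9 = 332148 ⇒ 332147
(7) 332147|_9 = 5·9^5 + 5·9^4 + 5·9^3 + 5·9^2 + 5·9 + 2 ↦ 5·10^5 + 5·10^4 + 5·10^3 + 5·10^2 + 5·10 + 2|_10 = 555552 ⇒ 555551
(8) 555551|_10 = 5·10^5 + 5·10^4 + 5·10^3 + 5·10^2 + 5·10 + 1 ↦ 5·11^5 + 5·11^4 + 5·11^3 + 5·11^2 + 5·11 + 1|_11 = 885776 ⇒ 885775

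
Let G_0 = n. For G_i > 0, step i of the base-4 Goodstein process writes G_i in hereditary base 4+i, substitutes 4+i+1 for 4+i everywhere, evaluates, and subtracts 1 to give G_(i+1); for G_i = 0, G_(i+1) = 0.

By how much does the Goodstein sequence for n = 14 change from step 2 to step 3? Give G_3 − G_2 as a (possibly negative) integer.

2

step 0: 14 = 3·4 + 2; sub 5 for 4: 3·5 + 2; = 17; G_1 = 17−1 = 16
step 1: 16 = 3·5 + 1; sub 6 for 5: 3·6 + 1; = 19; G_2 = 19−1 = 18
step 2: 18 = 3·6; sub 7 for 6: 3·7; = 21; G_3 = 21−1 = 20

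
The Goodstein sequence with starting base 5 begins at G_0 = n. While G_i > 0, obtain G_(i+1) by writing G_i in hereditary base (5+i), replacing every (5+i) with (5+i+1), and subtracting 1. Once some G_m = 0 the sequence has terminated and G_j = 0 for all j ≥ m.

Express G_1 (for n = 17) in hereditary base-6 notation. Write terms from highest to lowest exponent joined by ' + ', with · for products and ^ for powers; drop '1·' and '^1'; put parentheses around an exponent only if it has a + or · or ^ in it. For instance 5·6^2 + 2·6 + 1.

3·6 + 1

base 5: 17 = 3·5 + 2; at 6: 3·6 + 2 = 20; next = 19
base 6: 19 = 3·6 + 1; at 7: 3·7 + 1 = 22; next = 21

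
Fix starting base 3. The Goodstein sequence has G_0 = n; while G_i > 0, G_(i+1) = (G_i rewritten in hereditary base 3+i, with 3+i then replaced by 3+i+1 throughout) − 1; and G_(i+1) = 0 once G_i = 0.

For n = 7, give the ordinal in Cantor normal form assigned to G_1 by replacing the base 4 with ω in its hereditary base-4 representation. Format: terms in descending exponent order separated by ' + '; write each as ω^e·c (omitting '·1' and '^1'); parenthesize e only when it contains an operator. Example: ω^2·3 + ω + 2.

[0] 7 ≡ 2·3 + 1 (base 3). Lift 4: 9. −1: 8.
[1] 8 ≡ 2·4 (base 4). Lift 5: 10. −1: 9.

ω·2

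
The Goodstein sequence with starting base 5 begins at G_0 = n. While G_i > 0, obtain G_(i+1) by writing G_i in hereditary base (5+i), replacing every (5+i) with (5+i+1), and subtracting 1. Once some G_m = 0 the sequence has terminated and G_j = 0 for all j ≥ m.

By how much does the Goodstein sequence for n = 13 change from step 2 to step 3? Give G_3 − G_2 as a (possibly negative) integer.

G_0=13  [base 5] 2·5 + 3  →[5↦6]→  2·6 + 3 = 15  −1 ⇒ G_1=14
G_1=14  [base 6] 2·6 + 2  →[6↦7]→  2·7 + 2 = 16  −1 ⇒ G_2=15
G_2=15  [base 7] 2·7 + 1  →[7↦8]→  2·8 + 1 = 17  −1 ⇒ G_3=16

1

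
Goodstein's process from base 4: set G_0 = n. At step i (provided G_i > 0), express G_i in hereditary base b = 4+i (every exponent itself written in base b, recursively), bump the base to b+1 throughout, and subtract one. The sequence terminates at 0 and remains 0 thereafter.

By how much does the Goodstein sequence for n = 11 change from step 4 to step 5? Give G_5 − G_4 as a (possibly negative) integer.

G_0 = 11. HB_4(11) = 2·4 + 3. Bump = 13. G_1 = 12.
G_1 = 12. HB_5(12) = 2·5 + 2. Bump = 14. G_2 = 13.
G_2 = 13. HB_6(13) = 2·6 + 1. Bump = 15. G_3 = 14.
G_3 = 14. HB_7(14) = 2·7. Bump = 16. G_4 = 15.
G_4 = 15. HB_8(15) = 8 + 7. Bump = 16. G_5 = 15.

0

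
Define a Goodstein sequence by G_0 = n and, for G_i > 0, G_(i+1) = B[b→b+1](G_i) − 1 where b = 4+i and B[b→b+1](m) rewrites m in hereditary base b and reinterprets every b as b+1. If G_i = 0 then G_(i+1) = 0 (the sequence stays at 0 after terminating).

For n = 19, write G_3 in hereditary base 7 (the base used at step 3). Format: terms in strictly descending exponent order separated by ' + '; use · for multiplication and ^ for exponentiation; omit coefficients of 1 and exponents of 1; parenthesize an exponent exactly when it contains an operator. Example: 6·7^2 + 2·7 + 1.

i=0: 19 = 4^2 + 3 (b=4); 4→5: 5^2 + 3 = 28; 28−1 = 27
i=1: 27 = 5^2 + 2 (b=5); 5→6: 6^2 + 2 = 38; 38−1 = 37
i=2: 37 = 6^2 + 1 (b=6); 6→7: 7^2 + 1 = 50; 50−1 = 49

7^2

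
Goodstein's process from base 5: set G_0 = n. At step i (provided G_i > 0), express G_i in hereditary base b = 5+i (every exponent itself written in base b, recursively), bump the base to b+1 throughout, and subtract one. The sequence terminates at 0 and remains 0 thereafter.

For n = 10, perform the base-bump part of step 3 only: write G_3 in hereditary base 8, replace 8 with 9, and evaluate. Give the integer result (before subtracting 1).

12

G_0 = 10. HB_5(10) = 2·5. Bump = 12. G_1 = 11.
G_1 = 11. HB_6(11) = 6 + 5. Bump = 12. G_2 = 11.
G_2 = 11. HB_7(11) = 7 + 4. Bump = 12. G_3 = 11.
G_3 = 11. HB_8(11) = 8 + 3. Bump = 12. G_4 = 11.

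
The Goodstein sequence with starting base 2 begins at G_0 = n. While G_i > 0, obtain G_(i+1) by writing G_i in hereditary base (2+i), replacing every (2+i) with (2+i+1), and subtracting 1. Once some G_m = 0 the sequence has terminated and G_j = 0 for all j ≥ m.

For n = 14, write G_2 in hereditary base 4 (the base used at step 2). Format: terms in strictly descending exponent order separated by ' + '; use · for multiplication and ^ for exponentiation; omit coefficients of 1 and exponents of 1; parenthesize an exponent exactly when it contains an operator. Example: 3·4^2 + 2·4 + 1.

step 0: 14 = 2^(2 + 1) + 2^2 + 2; sub 3 for 2: 3^(3 + 1) + 3^3 + 3; = 111; G_1 = 111−1 = 110
step 1: 110 = 3^(3 + 1) + 3^3 + 2; sub 4 for 3: 4^(4 + 1) + 4^4 + 2; = 1282; G_2 = 1282−1 = 1281
step 2: 1281 = 4^(4 + 1) + 4^4 + 1; sub 5 for 4: 5^(5 + 1) + 5^5 + 1; = 18751; G_3 = 18751−1 = 18750

4^(4 + 1) + 4^4 + 1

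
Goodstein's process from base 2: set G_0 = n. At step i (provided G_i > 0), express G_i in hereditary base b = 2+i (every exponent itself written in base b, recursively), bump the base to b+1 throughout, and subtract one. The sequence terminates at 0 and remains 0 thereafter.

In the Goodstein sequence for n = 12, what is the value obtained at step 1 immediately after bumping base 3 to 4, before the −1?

1066

G_0 = 12. HB_2(12) = 2^(2 + 1) + 2^2. Bump = 108. G_1 = 107.
G_1 = 107. HB_3(107) = 3^(3 + 1) + 2·3^2 + 2·3 + 2. Bump = 1066. G_2 = 1065.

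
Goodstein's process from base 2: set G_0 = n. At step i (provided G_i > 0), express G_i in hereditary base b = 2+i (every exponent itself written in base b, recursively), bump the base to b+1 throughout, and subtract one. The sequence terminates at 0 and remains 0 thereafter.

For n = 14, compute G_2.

(0) 14|_2 = 2^(2 + 1) + 2^2 + 2 ↦ 3^(3 + 1) + 3^3 + 3|_3 = 111 ⇒ 110
(1) 110|_3 = 3^(3 + 1) + 3^3 + 2 ↦ 4^(4 + 1) + 4^4 + 2|_4 = 1282 ⇒ 1281
(2) 1281|_4 = 4^(4 + 1) + 4^4 + 1 ↦ 5^(5 + 1) + 5^5 + 1|_5 = 18751 ⇒ 18750

1281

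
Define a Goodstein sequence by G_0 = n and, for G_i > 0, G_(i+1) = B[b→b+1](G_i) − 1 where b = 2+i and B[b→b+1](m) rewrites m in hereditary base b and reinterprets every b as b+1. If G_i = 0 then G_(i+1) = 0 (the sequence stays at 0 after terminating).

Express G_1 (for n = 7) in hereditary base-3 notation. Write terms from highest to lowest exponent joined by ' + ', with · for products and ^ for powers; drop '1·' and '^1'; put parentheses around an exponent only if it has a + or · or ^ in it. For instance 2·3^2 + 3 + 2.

3^3 + 3

[0] 7 ≡ 2^2 + 2 + 1 (base 2). Lift 3: 31. −1: 30.
[1] 30 ≡ 3^3 + 3 (base 3). Lift 4: 260. −1: 259.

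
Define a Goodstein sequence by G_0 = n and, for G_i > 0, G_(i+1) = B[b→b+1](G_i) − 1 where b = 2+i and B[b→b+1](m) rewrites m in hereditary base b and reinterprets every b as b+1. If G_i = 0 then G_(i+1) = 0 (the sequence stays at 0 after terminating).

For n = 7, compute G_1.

base 2: 7 = 2^2 + 2 + 1; at 3: 3^3 + 3 + 1 = 31; next = 30
base 3: 30 = 3^3 + 3; at 4: 4^4 + 4 = 260; next = 259

30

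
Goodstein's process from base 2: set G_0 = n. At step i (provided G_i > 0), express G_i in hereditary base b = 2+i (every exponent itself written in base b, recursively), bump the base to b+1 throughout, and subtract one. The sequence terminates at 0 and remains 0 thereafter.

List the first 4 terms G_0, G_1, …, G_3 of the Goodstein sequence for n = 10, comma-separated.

i=0: 10 = 2^(2 + 1) + 2 (b=2); 2→3: 3^(3 + 1) + 3 = 84; 84−1 = 83
i=1: 83 = 3^(3 + 1) + 2 (b=3); 3→4: 4^(4 + 1) + 2 = 1026; 1026−1 = 1025
i=2: 1025 = 4^(4 + 1) + 1 (b=4); 4→5: 5^(5 + 1) + 1 = 15626; 15626−1 = 15625

10, 83, 1025, 15625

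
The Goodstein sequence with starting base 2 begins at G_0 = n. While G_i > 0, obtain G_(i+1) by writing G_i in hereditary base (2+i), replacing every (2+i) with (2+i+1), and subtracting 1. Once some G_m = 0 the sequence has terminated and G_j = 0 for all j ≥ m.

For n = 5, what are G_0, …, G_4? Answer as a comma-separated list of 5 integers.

5, 27, 255, 467, 775

i=0: 5 = 2^2 + 1 (b=2); 2→3: 3^3 + 1 = 28; 28−1 = 27
i=1: 27 = 3^3 (b=3); 3→4: 4^4 = 256; 256−1 = 255
i=2: 255 = 3·4^3 + 3·4^2 + 3·4 + 3 (b=4); 4→5: 3·5^3 + 3·5^2 + 3·5 + 3 = 468; 468−1 = 467
i=3: 467 = 3·5^3 + 3·5^2 + 3·5 + 2 (b=5); 5→6: 3·6^3 + 3·6^2 + 3·6 + 2 = 776; 776−1 = 775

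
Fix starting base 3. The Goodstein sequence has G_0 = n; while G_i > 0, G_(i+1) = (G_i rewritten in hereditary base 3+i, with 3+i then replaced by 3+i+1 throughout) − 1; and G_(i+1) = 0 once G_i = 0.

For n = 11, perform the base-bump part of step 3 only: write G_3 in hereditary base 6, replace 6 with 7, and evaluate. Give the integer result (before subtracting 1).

step 0: 11 = 3^2 + 2; sub 4 for 3: 4^2 + 2; = 18; G_1 = 18−1 = 17
step 1: 17 = 4^2 + 1; sub 5 for 4: 5^2 + 1; = 26; G_2 = 26−1 = 25
step 2: 25 = 5^2; sub 6 for 5: 6^2; = 36; G_3 = 36−1 = 35
step 3: 35 = 5·6 + 5; sub 7 for 6: 5·7 + 5; = 40; G_4 = 40−1 = 39

40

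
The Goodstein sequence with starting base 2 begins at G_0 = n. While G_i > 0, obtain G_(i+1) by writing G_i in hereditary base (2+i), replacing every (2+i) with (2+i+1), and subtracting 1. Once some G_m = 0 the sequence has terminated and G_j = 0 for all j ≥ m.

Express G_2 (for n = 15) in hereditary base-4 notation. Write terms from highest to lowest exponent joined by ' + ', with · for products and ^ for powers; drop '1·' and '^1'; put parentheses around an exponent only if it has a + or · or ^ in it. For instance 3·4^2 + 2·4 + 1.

step 0: 15 = 2^(2 + 1) + 2^2 + 2 + 1; sub 3 for 2: 3^(3 + 1) + 3^3 + 3 + 1; = 112; G_1 = 112−1 = 111
step 1: 111 = 3^(3 + 1) + 3^3 + 3; sub 4 for 3: 4^(4 + 1) + 4^4 + 4; = 1284; G_2 = 1284−1 = 1283
step 2: 1283 = 4^(4 + 1) + 4^4 + 3; sub 5 for 4: 5^(5 + 1) + 5^5 + 3; = 18753; G_3 = 18753−1 = 18752

4^(4 + 1) + 4^4 + 3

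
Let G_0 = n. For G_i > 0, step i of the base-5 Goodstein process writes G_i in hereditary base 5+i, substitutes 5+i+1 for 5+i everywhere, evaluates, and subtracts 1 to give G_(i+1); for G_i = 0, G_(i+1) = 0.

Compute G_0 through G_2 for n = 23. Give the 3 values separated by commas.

(0) 23|_5 = 4·5 + 3 ↦ 4·6 + 3|_6 = 27 ⇒ 26
(1) 26|_6 = 4·6 + 2 ↦ 4·7 + 2|_7 = 30 ⇒ 29

23, 26, 29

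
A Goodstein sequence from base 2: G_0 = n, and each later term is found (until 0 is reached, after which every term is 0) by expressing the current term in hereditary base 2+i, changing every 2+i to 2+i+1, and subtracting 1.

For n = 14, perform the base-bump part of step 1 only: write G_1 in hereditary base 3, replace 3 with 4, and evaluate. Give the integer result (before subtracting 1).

1282

i=0: 14 = 2^(2 + 1) + 2^2 + 2 (b=2); 2→3: 3^(3 + 1) + 3^3 + 3 = 111; 111−1 = 110
i=1: 110 = 3^(3 + 1) + 3^3 + 2 (b=3); 3→4: 4^(4 + 1) + 4^4 + 2 = 1282; 1282−1 = 1281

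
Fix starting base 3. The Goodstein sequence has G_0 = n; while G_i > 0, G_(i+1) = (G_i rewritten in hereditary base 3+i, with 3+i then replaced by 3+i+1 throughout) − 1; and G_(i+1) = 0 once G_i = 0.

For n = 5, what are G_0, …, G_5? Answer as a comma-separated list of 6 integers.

step 0: 5 = 3 + 2; sub 4 for 3: 4 + 2; = 6; G_1 = 6−1 = 5
step 1: 5 = 4 + 1; sub 5 for 4: 5 + 1; = 6; G_2 = 6−1 = 5
step 2: 5 = 5; sub 6 for 5: 6; = 6; G_3 = 6−1 = 5
step 3: 5 = 5; sub 7 for 6: 5; = 5; G_4 = 5−1 = 4
step 4: 4 = 4; sub 8 for 7: 4; = 4; G_5 = 4−1 = 3

5, 5, 5, 5, 4, 3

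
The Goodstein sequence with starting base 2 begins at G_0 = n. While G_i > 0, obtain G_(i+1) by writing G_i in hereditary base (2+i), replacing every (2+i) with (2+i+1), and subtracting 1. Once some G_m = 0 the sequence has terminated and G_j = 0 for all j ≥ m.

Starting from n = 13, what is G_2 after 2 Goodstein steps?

1279

base 2: 13 = 2^(2 + 1) + 2^2 + 1; at 3: 3^(3 + 1) + 3^3 + 1 = 109; next = 108
base 3: 108 = 3^(3 + 1) + 3^3; at 4: 4^(4 + 1) + 4^4 = 1280; next = 1279
base 4: 1279 = 4^(4 + 1) + 3·4^3 + 3·4^2 + 3·4 + 3; at 5: 5^(5 + 1) + 3·5^3 + 3·5^2 + 3·5 + 3 = 16093; next = 16092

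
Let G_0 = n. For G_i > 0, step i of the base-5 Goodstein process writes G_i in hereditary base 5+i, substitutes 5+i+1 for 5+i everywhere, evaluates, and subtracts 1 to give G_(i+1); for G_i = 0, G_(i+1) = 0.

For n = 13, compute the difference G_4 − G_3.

1

13 —HB5→ 2·5 + 3 —bump→ 2·6 + 3 = 15 —(−1)→ 14
14 —HB6→ 2·6 + 2 —bump→ 2·7 + 2 = 16 —(−1)→ 15
15 —HB7→ 2·7 + 1 —bump→ 2·8 + 1 = 17 —(−1)→ 16
16 —HB8→ 2·8 —bump→ 2·9 = 18 —(−1)→ 17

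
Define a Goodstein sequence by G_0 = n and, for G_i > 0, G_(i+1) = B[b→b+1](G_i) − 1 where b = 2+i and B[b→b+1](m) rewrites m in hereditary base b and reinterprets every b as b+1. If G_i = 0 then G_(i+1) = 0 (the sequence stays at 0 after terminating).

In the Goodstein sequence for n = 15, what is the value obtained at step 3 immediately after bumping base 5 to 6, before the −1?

base 2: 15 = 2^(2 + 1) + 2^2 + 2 + 1; at 3: 3^(3 + 1) + 3^3 + 3 + 1 = 112; next = 111
base 3: 111 = 3^(3 + 1) + 3^3 + 3; at 4: 4^(4 + 1) + 4^4 + 4 = 1284; next = 1283
base 4: 1283 = 4^(4 + 1) + 4^4 + 3; at 5: 5^(5 + 1) + 5^5 + 3 = 18753; next = 18752
base 5: 18752 = 5^(5 + 1) + 5^5 + 2; at 6: 6^(6 + 1) + 6^6 + 2 = 326594; next = 326593

326594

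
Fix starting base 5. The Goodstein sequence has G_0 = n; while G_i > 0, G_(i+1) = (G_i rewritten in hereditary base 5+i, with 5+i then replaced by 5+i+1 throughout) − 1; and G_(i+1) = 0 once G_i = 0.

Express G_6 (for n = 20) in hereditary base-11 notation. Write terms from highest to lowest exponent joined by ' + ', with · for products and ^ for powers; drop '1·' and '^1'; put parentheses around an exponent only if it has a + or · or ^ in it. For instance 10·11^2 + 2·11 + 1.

3·11

[0] 20 ≡ 4·5 (base 5). Lift 6: 24. −1: 23.
[1] 23 ≡ 3·6 + 5 (base 6). Lift 7: 26. −1: 25.
[2] 25 ≡ 3·7 + 4 (base 7). Lift 8: 28. −1: 27.
[3] 27 ≡ 3·8 + 3 (base 8). Lift 9: 30. −1: 29.
[4] 29 ≡ 3·9 + 2 (base 9). Lift 10: 32. −1: 31.
[5] 31 ≡ 3·10 + 1 (base 10). Lift 11: 34. −1: 33.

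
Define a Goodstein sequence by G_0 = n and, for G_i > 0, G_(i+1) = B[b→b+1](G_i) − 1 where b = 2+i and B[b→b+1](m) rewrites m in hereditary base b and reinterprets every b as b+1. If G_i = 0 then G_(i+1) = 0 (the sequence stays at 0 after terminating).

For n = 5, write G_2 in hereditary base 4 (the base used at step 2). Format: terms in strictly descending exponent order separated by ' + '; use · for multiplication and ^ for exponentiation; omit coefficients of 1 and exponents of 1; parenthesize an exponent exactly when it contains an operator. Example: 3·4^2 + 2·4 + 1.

i=0: 5 = 2^2 + 1 (b=2); 2→3: 3^3 + 1 = 28; 28−1 = 27
i=1: 27 = 3^3 (b=3); 3→4: 4^4 = 256; 256−1 = 255
i=2: 255 = 3·4^3 + 3·4^2 + 3·4 + 3 (b=4); 4→5: 3·5^3 + 3·5^2 + 3·5 + 3 = 468; 468−1 = 467

3·4^3 + 3·4^2 + 3·4 + 3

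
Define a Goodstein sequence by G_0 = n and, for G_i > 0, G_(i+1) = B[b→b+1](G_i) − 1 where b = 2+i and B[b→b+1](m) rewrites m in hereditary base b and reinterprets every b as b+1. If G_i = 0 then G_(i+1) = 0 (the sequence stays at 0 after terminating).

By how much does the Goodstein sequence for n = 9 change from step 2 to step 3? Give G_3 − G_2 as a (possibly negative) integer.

8819

G_0=9  [base 2] 2^(2 + 1) + 1  →[2↦3]→  3^(3 + 1) + 1 = 82  −1 ⇒ G_1=81
G_1=81  [base 3] 3^(3 + 1)  →[3↦4]→  4^(4 + 1) = 1024  −1 ⇒ G_2=1023
G_2=1023  [base 4] 3·4^4 + 3·4^3 + 3·4^2 + 3·4 + 3  →[4↦5]→  3·5^5 + 3·5^3 + 3·5^2 + 3·5 + 3 = 9843  −1 ⇒ G_3=9842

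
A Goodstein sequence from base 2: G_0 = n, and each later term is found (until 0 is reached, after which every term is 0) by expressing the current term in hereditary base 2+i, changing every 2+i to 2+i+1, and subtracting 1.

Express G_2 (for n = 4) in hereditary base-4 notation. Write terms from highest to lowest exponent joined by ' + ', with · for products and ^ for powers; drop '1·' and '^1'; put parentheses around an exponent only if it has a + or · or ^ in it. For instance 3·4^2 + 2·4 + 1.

4 —HB2→ 2^2 —bump→ 3^3 = 27 —(−1)→ 26
26 —HB3→ 2·3^2 + 2·3 + 2 —bump→ 2·4^2 + 2·4 + 2 = 42 —(−1)→ 41
41 —HB4→ 2·4^2 + 2·4 + 1 —bump→ 2·5^2 + 2·5 + 1 = 61 —(−1)→ 60

2·4^2 + 2·4 + 1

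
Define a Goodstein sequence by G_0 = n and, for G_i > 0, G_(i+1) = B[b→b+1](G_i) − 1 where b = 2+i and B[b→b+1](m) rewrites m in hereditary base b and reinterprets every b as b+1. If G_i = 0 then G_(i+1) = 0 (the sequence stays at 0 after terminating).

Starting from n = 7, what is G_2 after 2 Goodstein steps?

259

7 —HB2→ 2^2 + 2 + 1 —bump→ 3^3 + 3 + 1 = 31 —(−1)→ 30
30 —HB3→ 3^3 + 3 —bump→ 4^4 + 4 = 260 —(−1)→ 259
259 —HB4→ 4^4 + 3 —bump→ 5^5 + 3 = 3128 —(−1)→ 3127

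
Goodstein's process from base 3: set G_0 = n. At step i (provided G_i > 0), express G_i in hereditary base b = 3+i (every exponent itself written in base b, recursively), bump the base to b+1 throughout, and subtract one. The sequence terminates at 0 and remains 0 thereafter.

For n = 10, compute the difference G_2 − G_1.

8

base 3: 10 = 3^2 + 1; at 4: 4^2 + 1 = 17; next = 16
base 4: 16 = 4^2; at 5: 5^2 = 25; next = 24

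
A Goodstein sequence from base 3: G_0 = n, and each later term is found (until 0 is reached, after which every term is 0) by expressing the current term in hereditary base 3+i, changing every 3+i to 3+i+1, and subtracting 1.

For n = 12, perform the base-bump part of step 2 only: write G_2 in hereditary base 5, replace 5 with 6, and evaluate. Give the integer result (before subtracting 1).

(0) 12|_3 = 3^2 + 3 ↦ 4^2 + 4|_4 = 20 ⇒ 19
(1) 19|_4 = 4^2 + 3 ↦ 5^2 + 3|_5 = 28 ⇒ 27
(2) 27|_5 = 5^2 + 2 ↦ 6^2 + 2|_6 = 38 ⇒ 37

38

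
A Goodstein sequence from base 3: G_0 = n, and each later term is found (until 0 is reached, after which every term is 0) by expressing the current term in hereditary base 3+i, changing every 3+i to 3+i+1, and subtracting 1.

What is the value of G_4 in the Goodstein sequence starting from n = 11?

step 0: 11 = 3^2 + 2; sub 4 for 3: 4^2 + 2; = 18; G_1 = 18−1 = 17
step 1: 17 = 4^2 + 1; sub 5 for 4: 5^2 + 1; = 26; G_2 = 26−1 = 25
step 2: 25 = 5^2; sub 6 for 5: 6^2; = 36; G_3 = 36−1 = 35
step 3: 35 = 5·6 + 5; sub 7 for 6: 5·7 + 5; = 40; G_4 = 40−1 = 39

39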